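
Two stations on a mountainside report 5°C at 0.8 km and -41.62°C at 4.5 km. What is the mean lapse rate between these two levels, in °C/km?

12.6°C/km

Γ = −ΔT/Δz = (5 − (-41.62)) / (4500 − 800) m
  = 46.62°C / 3.7 km = 12.6°C/km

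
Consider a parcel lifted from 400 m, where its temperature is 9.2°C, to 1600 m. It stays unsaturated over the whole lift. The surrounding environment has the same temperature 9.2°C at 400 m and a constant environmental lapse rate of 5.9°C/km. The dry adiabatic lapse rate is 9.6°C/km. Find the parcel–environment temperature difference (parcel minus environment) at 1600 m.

Parcel:
  From 400 m to 1600 m (dry): cools by 9.6 × 1.2 = 11.52°C, giving -2.32°C.
Environment:
  From 400 m to 1600 m (environment): cools by 5.9 × 1.2 = 7.08°C, giving 2.12°C.
T_parcel − T_env = -2.32 − 2.12 = -4.44°C

-4.44°C (parcel cooler than environment)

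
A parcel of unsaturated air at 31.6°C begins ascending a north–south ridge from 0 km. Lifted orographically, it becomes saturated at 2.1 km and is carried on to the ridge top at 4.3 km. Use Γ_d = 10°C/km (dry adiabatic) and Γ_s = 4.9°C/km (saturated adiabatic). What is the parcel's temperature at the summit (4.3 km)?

Dry to 2100 m: -10 × 2.1 km = -21°C, so T = 10.6°C.
Saturated to 4300 m: -4.9 × 2.2 km = -10.78°C, so T = -0.18°C.

-0.18°C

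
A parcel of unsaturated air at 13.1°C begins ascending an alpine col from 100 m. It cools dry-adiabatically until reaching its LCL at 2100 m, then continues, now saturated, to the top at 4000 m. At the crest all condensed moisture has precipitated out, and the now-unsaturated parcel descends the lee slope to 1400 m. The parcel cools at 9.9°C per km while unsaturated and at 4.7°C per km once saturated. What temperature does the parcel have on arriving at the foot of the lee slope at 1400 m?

100–2100 m, dry: Δz = 2 km ⇒ ΔT = -19.8°C; T = -6.7°C
2100–4000 m, saturated: Δz = 1.9 km ⇒ ΔT = -8.93°C; T = -15.63°C
4000–1400 m, dry descent: Δz = 2.6 km ⇒ ΔT = +25.74°C; T = 10.11°C

10.11°C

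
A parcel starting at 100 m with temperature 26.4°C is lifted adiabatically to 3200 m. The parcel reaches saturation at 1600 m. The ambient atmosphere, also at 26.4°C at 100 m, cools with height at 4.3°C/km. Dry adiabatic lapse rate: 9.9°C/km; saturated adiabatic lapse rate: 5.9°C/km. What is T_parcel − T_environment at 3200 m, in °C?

Parcel:
  100 → 1600 m (dry, 9.9°C/km): ΔT = -9.9 × 1.5 = -14.85°C → T = 11.55°C
  1600 → 3200 m (saturated, 5.9°C/km): ΔT = -5.9 × 1.6 = -9.44°C → T = 2.11°C
Environment:
  100 → 3200 m (environment, 4.3°C/km): ΔT = -4.3 × 3.1 = -13.33°C → T = 13.07°C
T_parcel − T_env = 2.11 − 13.07 = -10.96°C

-10.96°C (parcel cooler than environment)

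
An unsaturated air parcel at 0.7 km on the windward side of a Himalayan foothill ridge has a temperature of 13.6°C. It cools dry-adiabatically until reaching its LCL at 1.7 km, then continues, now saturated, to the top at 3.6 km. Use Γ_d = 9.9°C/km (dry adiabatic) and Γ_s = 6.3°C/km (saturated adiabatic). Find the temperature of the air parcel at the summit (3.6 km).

-8.27°C

From 700 m to 1700 m (dry): cools by 9.9 × 1 = 9.9°C, giving 3.7°C.
From 1700 m to 3600 m (saturated): cools by 6.3 × 1.9 = 11.97°C, giving -8.27°C.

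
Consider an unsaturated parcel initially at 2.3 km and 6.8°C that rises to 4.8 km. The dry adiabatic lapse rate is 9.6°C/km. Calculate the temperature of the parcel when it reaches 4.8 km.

Dry adiabatic to 4800 m: -9.6 × 2.5 km = -24°C, so T = -17.2°C.

-17.2°C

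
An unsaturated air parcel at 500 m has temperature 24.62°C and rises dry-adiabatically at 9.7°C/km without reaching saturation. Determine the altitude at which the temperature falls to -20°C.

Height above start = (24.62 − (-20)) / 9.7 = 4.6 km
Altitude = 500 m + 4600 m = 5100 m

5100 m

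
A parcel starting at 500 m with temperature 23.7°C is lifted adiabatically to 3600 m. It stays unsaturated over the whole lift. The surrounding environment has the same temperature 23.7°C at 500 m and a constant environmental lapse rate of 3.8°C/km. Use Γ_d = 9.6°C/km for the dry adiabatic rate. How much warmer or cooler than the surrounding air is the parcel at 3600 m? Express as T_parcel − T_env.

-17.98°C (parcel cooler than environment)

Parcel:
  From 500 m to 3600 m (dry): cools by 9.6 × 3.1 = 29.76°C, giving -6.06°C.
Environment:
  From 500 m to 3600 m (environment): cools by 3.8 × 3.1 = 11.78°C, giving 11.92°C.
T_parcel − T_env = -6.06 − 11.92 = -17.98°C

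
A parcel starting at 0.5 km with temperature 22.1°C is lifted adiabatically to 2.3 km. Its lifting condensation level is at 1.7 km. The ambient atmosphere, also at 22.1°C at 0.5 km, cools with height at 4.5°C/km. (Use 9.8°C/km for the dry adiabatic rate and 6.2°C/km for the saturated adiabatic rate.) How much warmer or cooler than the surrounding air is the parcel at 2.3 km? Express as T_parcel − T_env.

Parcel:
  500 → 1700 m (dry, 9.8°C/km): ΔT = -9.8 × 1.2 = -11.76°C → T = 10.34°C
  1700 → 2300 m (saturated, 6.2°C/km): ΔT = -6.2 × 0.6 = -3.72°C → T = 6.62°C
Environment:
  500 → 2300 m (environment, 4.5°C/km): ΔT = -4.5 × 1.8 = -8.1°C → T = 14°C
T_parcel − T_env = 6.62 − 14 = -7.38°C

-7.38°C (parcel cooler than environment)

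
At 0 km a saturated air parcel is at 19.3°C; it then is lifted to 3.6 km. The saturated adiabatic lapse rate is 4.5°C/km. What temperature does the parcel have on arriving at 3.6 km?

From 0 m to 3600 m (saturated adiabatic): cools by 4.5 × 3.6 = 16.2°C, giving 3.1°C.

3.1°C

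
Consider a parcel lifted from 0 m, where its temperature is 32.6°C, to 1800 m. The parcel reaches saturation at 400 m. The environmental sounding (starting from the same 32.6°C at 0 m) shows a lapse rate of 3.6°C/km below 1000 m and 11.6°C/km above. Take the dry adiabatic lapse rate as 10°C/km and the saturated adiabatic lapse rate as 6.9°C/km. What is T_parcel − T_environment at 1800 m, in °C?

-0.78°C (parcel cooler than environment)

Parcel:
  0–400 m, dry: Δz = 0.4 km ⇒ ΔT = -4°C; T = 28.6°C
  400–1800 m, saturated: Δz = 1.4 km ⇒ ΔT = -9.66°C; T = 18.94°C
Environment:
  0–1000 m, environment, lower layer: Δz = 1 km ⇒ ΔT = -3.6°C; T = 29°C
  1000–1800 m, environment, upper layer: Δz = 0.8 km ⇒ ΔT = -9.28°C; T = 19.72°C
T_parcel − T_env = 18.94 − 19.72 = -0.78°C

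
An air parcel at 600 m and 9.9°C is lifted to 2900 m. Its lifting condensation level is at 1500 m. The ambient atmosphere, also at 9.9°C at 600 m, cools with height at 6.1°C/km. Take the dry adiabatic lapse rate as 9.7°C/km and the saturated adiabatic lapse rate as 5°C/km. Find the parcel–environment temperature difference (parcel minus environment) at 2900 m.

Parcel:
  Dry to 1500 m: -9.7 × 0.9 km = -8.73°C, so T = 1.17°C.
  Saturated to 2900 m: -5 × 1.4 km = -7°C, so T = -5.83°C.
Environment:
  Environment to 2900 m: -6.1 × 2.3 km = -14.03°C, so T = -4.13°C.
T_parcel − T_env = -5.83 − (-4.13) = -1.7°C

-1.7°C (parcel cooler than environment)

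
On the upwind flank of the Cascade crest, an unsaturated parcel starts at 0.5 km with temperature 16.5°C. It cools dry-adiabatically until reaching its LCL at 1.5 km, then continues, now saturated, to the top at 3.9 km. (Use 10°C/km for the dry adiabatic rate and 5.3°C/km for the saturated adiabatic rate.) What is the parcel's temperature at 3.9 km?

-6.22°C

From 500 m to 1500 m (dry): cools by 10 × 1 = 10°C, giving 6.5°C.
From 1500 m to 3900 m (saturated): cools by 5.3 × 2.4 = 12.72°C, giving -6.22°C.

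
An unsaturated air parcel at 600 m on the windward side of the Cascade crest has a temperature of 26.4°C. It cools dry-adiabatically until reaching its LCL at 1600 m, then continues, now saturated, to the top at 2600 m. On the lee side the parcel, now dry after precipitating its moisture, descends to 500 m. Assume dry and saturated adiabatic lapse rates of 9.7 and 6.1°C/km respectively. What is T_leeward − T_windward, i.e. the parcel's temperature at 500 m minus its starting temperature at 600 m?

+4.57°C

Dry to 1600 m: -9.7 × 1 km = -9.7°C, so T = 16.7°C.
Saturated to 2600 m: -6.1 × 1 km = -6.1°C, so T = 10.6°C.
Dry descent to 500 m: +9.7 × 2.1 km = +20.37°C, so T = 30.97°C.
Net change vs windward start: 30.97 − 26.4 = +4.57°C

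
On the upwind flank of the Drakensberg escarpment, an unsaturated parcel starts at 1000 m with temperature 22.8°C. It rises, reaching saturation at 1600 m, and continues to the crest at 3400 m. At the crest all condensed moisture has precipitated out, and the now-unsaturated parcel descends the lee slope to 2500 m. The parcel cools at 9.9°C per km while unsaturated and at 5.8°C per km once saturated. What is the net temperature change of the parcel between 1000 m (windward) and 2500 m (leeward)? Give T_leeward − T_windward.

-7.47°C

1000 → 1600 m (dry, 9.9°C/km): ΔT = -9.9 × 0.6 = -5.94°C → T = 16.86°C
1600 → 3400 m (saturated, 5.8°C/km): ΔT = -5.8 × 1.8 = -10.44°C → T = 6.42°C
3400 → 2500 m (dry descent, 9.9°C/km): ΔT = +9.9 × 0.9 = +8.91°C → T = 15.33°C
Net change vs windward start: 15.33 − 22.8 = -7.47°C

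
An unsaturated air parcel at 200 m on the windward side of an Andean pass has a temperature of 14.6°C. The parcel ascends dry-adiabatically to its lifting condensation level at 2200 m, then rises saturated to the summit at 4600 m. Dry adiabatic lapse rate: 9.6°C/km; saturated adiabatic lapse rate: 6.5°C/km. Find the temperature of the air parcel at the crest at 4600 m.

-20.2°C

200–2200 m, dry: Δz = 2 km ⇒ ΔT = -19.2°C; T = -4.6°C
2200–4600 m, saturated: Δz = 2.4 km ⇒ ΔT = -15.6°C; T = -20.2°C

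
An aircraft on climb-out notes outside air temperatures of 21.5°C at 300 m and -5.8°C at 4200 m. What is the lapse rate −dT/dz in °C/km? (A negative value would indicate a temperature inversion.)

7°C/km

Γ = −ΔT/Δz = (21.5 − (-5.8)) / (4200 − 300) m
  = 27.3°C / 3.9 km = 7°C/km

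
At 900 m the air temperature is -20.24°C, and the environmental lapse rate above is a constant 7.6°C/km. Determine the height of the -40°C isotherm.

3500 m

Height above start = (-20.24 − (-40)) / 7.6 = 2.6 km
Altitude = 900 m + 2600 m = 3500 m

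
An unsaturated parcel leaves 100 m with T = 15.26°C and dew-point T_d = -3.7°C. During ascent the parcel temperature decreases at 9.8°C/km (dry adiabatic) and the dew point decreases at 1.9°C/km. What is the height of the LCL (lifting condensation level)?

2500 m

T and T_d converge at 9.8 − 1.9 = 7.9°C per km
Height above start = (15.26 − (-3.7)) / 7.9 = 2.4 km
LCL altitude = 100 m + 2400 m = 2500 m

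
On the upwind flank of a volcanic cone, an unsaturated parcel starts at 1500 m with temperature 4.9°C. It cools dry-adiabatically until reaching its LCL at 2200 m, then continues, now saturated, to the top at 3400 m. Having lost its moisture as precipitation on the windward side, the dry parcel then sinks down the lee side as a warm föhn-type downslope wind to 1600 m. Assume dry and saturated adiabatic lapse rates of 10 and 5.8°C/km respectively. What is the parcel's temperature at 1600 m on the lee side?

8.94°C

1500–2200 m, dry: Δz = 0.7 km ⇒ ΔT = -7°C; T = -2.1°C
2200–3400 m, saturated: Δz = 1.2 km ⇒ ΔT = -6.96°C; T = -9.06°C
3400–1600 m, dry descent: Δz = 1.8 km ⇒ ΔT = +18°C; T = 8.94°C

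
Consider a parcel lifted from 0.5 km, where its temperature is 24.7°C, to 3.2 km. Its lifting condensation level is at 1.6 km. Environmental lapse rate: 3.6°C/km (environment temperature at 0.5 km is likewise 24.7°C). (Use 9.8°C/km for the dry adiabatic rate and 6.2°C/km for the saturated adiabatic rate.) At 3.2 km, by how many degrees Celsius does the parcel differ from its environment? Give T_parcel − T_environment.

-10.98°C (parcel cooler than environment)

Parcel:
  From 500 m to 1600 m (dry): cools by 9.8 × 1.1 = 10.78°C, giving 13.92°C.
  From 1600 m to 3200 m (saturated): cools by 6.2 × 1.6 = 9.92°C, giving 4°C.
Environment:
  From 500 m to 3200 m (environment): cools by 3.6 × 2.7 = 9.72°C, giving 14.98°C.
T_parcel − T_env = 4 − 14.98 = -10.98°C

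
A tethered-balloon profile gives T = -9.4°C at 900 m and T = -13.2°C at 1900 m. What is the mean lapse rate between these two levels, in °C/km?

Γ = −ΔT/Δz = (-9.4 − (-13.2)) / (1900 − 900) m
  = 3.8°C / 1 km = 3.8°C/km

3.8°C/km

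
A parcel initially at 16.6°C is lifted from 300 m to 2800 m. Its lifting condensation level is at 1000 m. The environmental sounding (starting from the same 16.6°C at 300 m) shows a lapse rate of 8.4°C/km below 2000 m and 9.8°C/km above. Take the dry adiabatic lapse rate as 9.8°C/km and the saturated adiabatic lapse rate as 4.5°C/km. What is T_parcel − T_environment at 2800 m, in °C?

Parcel:
  300–1000 m, dry: Δz = 0.7 km ⇒ ΔT = -6.86°C; T = 9.74°C
  1000–2800 m, saturated: Δz = 1.8 km ⇒ ΔT = -8.1°C; T = 1.64°C
Environment:
  300–2000 m, environment, lower layer: Δz = 1.7 km ⇒ ΔT = -14.28°C; T = 2.32°C
  2000–2800 m, environment, upper layer: Δz = 0.8 km ⇒ ΔT = -7.84°C; T = -5.52°C
T_parcel − T_env = 1.64 − (-5.52) = +7.16°C

+7.16°C (parcel warmer than environment)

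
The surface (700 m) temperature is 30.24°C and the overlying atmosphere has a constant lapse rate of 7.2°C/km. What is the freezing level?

4900 m

Height above start = (30.24 − 0) / 7.2 = 4.2 km
Altitude = 700 m + 4200 m = 4900 m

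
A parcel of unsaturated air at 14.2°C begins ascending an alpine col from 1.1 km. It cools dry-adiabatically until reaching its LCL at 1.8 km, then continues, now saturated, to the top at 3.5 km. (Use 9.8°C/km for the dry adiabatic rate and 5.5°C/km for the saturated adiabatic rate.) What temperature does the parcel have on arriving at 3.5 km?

-2.01°C

Dry to 1800 m: -9.8 × 0.7 km = -6.86°C, so T = 7.34°C.
Saturated to 3500 m: -5.5 × 1.7 km = -9.35°C, so T = -2.01°C.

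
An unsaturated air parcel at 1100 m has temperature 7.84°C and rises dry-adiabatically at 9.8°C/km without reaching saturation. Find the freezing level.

Height above start = (7.84 − 0) / 9.8 = 0.8 km
Altitude = 1100 m + 800 m = 1900 m

1900 m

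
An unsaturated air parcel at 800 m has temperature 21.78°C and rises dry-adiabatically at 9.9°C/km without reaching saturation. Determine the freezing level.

3000 m

Height above start = (21.78 − 0) / 9.9 = 2.2 km
Altitude = 800 m + 2200 m = 3000 m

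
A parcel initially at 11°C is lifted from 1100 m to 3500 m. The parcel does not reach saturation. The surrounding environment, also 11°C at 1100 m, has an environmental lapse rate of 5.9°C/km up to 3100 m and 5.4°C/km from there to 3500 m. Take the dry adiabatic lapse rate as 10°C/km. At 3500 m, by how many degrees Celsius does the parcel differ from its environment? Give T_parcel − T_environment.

-10.04°C (parcel cooler than environment)

Parcel:
  1100–3500 m, dry: Δz = 2.4 km ⇒ ΔT = -24°C; T = -13°C
Environment:
  1100–3100 m, environment, lower layer: Δz = 2 km ⇒ ΔT = -11.8°C; T = -0.8°C
  3100–3500 m, environment, upper layer: Δz = 0.4 km ⇒ ΔT = -2.16°C; T = -2.96°C
T_parcel − T_env = -13 − (-2.96) = -10.04°C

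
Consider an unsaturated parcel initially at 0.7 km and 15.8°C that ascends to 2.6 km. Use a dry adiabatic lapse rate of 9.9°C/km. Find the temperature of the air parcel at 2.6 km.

-3.01°C

From 700 m to 2600 m (dry adiabatic): cools by 9.9 × 1.9 = 18.81°C, giving -3.01°C.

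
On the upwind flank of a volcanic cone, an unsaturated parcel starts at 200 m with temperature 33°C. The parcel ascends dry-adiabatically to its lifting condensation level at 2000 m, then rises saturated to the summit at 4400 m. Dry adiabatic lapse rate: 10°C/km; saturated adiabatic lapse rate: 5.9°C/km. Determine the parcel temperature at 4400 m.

0.84°C

200 → 2000 m (dry, 10°C/km): ΔT = -10 × 1.8 = -18°C → T = 15°C
2000 → 4400 m (saturated, 5.9°C/km): ΔT = -5.9 × 2.4 = -14.16°C → T = 0.84°C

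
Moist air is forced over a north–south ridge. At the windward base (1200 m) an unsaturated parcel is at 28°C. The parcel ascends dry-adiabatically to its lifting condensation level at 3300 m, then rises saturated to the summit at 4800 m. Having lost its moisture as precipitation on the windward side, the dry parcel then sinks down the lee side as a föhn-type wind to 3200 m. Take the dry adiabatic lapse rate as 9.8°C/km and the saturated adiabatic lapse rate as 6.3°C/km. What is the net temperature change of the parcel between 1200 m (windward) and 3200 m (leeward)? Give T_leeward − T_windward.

-14.35°C

1200 → 3300 m (dry, 9.8°C/km): ΔT = -9.8 × 2.1 = -20.58°C → T = 7.42°C
3300 → 4800 m (saturated, 6.3°C/km): ΔT = -6.3 × 1.5 = -9.45°C → T = -2.03°C
4800 → 3200 m (dry descent, 9.8°C/km): ΔT = +9.8 × 1.6 = +15.68°C → T = 13.65°C
Net change vs windward start: 13.65 − 28 = -14.35°C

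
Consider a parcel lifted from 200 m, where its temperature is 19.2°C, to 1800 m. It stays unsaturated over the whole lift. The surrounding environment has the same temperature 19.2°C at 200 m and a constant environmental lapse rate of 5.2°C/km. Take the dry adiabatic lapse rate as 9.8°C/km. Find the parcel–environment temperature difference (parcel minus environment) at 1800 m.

Parcel:
  Dry to 1800 m: -9.8 × 1.6 km = -15.68°C, so T = 3.52°C.
Environment:
  Environment to 1800 m: -5.2 × 1.6 km = -8.32°C, so T = 10.88°C.
T_parcel − T_env = 3.52 − 10.88 = -7.36°C

-7.36°C (parcel cooler than environment)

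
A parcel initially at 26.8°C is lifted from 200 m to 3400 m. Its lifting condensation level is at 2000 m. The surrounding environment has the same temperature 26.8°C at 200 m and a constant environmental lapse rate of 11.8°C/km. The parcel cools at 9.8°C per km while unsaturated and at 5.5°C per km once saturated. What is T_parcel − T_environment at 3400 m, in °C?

+12.42°C (parcel warmer than environment)

Parcel:
  200 → 2000 m (dry, 9.8°C/km): ΔT = -9.8 × 1.8 = -17.64°C → T = 9.16°C
  2000 → 3400 m (saturated, 5.5°C/km): ΔT = -5.5 × 1.4 = -7.7°C → T = 1.46°C
Environment:
  200 → 3400 m (environment, 11.8°C/km): ΔT = -11.8 × 3.2 = -37.76°C → T = -10.96°C
T_parcel − T_env = 1.46 − (-10.96) = +12.42°C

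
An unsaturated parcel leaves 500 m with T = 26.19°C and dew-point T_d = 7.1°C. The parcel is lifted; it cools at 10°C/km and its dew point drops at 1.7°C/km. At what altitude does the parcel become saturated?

T and T_d converge at 10 − 1.7 = 8.3°C per km
Height above start = (26.19 − 7.1) / 8.3 = 2.3 km
LCL altitude = 500 m + 2300 m = 2800 m

2800 m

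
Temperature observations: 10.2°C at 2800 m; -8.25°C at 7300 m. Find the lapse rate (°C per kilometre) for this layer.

4.1°C/km

Γ = −ΔT/Δz = (10.2 − (-8.25)) / (7300 − 2800) m
  = 18.45°C / 4.5 km = 4.1°C/km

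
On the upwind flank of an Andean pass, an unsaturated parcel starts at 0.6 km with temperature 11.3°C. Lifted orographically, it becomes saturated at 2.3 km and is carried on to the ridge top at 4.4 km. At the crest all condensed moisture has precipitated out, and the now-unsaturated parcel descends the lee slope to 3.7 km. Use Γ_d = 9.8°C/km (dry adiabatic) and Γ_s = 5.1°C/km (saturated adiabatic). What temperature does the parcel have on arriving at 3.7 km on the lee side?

Dry to 2300 m: -9.8 × 1.7 km = -16.66°C, so T = -5.36°C.
Saturated to 4400 m: -5.1 × 2.1 km = -10.71°C, so T = -16.07°C.
Dry descent to 3700 m: +9.8 × 0.7 km = +6.86°C, so T = -9.21°C.

-9.21°C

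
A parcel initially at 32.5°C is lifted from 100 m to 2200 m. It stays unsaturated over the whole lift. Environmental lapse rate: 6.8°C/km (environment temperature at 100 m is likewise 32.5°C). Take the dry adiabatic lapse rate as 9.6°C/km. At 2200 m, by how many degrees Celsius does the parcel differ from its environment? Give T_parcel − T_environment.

Parcel:
  Dry to 2200 m: -9.6 × 2.1 km = -20.16°C, so T = 12.34°C.
Environment:
  Environment to 2200 m: -6.8 × 2.1 km = -14.28°C, so T = 18.22°C.
T_parcel − T_env = 12.34 − 18.22 = -5.88°C

-5.88°C (parcel cooler than environment)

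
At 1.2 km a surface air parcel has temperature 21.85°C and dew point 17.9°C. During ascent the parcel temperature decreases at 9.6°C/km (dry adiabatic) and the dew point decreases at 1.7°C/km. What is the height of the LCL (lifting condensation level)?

1.7 km

T and T_d converge at 9.6 − 1.7 = 7.9°C per km
Height above start = (21.85 − 17.9) / 7.9 = 0.5 km
LCL altitude = 1200 m + 500 m = 1700 m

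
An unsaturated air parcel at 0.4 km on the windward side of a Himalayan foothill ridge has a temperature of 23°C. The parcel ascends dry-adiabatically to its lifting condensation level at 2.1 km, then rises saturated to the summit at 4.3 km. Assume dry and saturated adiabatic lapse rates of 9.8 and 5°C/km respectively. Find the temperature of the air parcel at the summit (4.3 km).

From 400 m to 2100 m (dry): cools by 9.8 × 1.7 = 16.66°C, giving 6.34°C.
From 2100 m to 4300 m (saturated): cools by 5 × 2.2 = 11°C, giving -4.66°C.

-4.66°C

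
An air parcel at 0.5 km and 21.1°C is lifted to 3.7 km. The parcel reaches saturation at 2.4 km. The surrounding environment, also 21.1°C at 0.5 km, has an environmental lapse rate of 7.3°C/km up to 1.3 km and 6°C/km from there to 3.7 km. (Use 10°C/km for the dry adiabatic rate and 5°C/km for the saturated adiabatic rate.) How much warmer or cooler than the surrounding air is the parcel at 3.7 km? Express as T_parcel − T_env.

-5.26°C (parcel cooler than environment)

Parcel:
  Dry to 2400 m: -10 × 1.9 km = -19°C, so T = 2.1°C.
  Saturated to 3700 m: -5 × 1.3 km = -6.5°C, so T = -4.4°C.
Environment:
  Environment, lower layer to 1300 m: -7.3 × 0.8 km = -5.84°C, so T = 15.26°C.
  Environment, upper layer to 3700 m: -6 × 2.4 km = -14.4°C, so T = 0.86°C.
T_parcel − T_env = -4.4 − 0.86 = -5.26°C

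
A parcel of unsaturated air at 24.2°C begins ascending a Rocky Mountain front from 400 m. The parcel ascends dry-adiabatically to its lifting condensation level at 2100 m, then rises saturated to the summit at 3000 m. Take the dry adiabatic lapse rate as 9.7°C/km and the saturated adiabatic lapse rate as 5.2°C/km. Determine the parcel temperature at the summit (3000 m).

Dry to 2100 m: -9.7 × 1.7 km = -16.49°C, so T = 7.71°C.
Saturated to 3000 m: -5.2 × 0.9 km = -4.68°C, so T = 3.03°C.

3.03°C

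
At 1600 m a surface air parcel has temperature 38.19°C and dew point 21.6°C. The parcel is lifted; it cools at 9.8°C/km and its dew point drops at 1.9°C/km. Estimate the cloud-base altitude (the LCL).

T and T_d converge at 9.8 − 1.9 = 7.9°C per km
Height above start = (38.19 − 21.6) / 7.9 = 2.1 km
LCL altitude = 1600 m + 2100 m = 3700 m

3700 m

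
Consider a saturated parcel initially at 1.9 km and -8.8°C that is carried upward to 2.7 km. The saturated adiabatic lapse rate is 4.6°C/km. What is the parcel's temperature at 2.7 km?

-12.48°C

From 1900 m to 2700 m (saturated adiabatic): cools by 4.6 × 0.8 = 3.68°C, giving -12.48°C.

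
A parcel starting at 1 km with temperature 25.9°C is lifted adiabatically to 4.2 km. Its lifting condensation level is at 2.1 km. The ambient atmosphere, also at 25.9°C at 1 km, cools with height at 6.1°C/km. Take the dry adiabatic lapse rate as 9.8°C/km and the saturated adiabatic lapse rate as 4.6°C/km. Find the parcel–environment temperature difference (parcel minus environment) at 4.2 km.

-0.92°C (parcel cooler than environment)

Parcel:
  1000 → 2100 m (dry, 9.8°C/km): ΔT = -9.8 × 1.1 = -10.78°C → T = 15.12°C
  2100 → 4200 m (saturated, 4.6°C/km): ΔT = -4.6 × 2.1 = -9.66°C → T = 5.46°C
Environment:
  1000 → 4200 m (environment, 6.1°C/km): ΔT = -6.1 × 3.2 = -19.52°C → T = 6.38°C
T_parcel − T_env = 5.46 − 6.38 = -0.92°C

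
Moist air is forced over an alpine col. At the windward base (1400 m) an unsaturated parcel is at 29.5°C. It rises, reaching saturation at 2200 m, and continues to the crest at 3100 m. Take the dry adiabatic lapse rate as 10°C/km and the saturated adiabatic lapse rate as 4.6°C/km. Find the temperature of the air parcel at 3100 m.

Dry to 2200 m: -10 × 0.8 km = -8°C, so T = 21.5°C.
Saturated to 3100 m: -4.6 × 0.9 km = -4.14°C, so T = 17.36°C.

17.36°C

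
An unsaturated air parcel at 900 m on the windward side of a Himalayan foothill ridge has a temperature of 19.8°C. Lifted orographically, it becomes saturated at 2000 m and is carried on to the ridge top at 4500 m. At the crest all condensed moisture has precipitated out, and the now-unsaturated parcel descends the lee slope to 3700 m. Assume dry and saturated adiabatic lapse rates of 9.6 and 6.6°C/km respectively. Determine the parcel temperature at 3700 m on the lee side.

0.42°C

From 900 m to 2000 m (dry): cools by 9.6 × 1.1 = 10.56°C, giving 9.24°C.
From 2000 m to 4500 m (saturated): cools by 6.6 × 2.5 = 16.5°C, giving -7.26°C.
From 4500 m to 3700 m (dry descent): warms by 9.6 × 0.8 = 7.68°C, giving 0.42°C.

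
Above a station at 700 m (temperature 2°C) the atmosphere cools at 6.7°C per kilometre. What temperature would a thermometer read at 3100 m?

From 700 m to 3100 m (environmental): cools by 6.7 × 2.4 = 16.08°C, giving -14.08°C.

-14.08°C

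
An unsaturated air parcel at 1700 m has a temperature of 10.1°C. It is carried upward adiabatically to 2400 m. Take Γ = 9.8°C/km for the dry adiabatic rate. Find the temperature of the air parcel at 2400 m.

1700 → 2400 m (dry adiabatic, 9.8°C/km): ΔT = -9.8 × 0.7 = -6.86°C → T = 3.24°C

3.24°C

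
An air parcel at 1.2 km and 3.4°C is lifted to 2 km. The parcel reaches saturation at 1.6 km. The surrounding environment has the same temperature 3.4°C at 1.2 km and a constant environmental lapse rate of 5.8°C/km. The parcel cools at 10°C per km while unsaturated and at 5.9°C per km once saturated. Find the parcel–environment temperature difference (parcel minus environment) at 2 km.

Parcel:
  Dry to 1600 m: -10 × 0.4 km = -4°C, so T = -0.6°C.
  Saturated to 2000 m: -5.9 × 0.4 km = -2.36°C, so T = -2.96°C.
Environment:
  Environment to 2000 m: -5.8 × 0.8 km = -4.64°C, so T = -1.24°C.
T_parcel − T_env = -2.96 − (-1.24) = -1.72°C

-1.72°C (parcel cooler than environment)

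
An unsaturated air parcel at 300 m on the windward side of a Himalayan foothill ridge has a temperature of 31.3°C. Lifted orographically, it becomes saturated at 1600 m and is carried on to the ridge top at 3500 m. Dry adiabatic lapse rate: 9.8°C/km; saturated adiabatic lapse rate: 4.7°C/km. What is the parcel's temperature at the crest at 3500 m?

300–1600 m, dry: Δz = 1.3 km ⇒ ΔT = -12.74°C; T = 18.56°C
1600–3500 m, saturated: Δz = 1.9 km ⇒ ΔT = -8.93°C; T = 9.63°C

9.63°C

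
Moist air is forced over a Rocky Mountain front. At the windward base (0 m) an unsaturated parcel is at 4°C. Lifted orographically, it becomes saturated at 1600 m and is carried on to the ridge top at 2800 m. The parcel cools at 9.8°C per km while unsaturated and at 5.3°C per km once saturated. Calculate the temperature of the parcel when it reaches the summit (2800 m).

-18.04°C

0 → 1600 m (dry, 9.8°C/km): ΔT = -9.8 × 1.6 = -15.68°C → T = -11.68°C
1600 → 2800 m (saturated, 5.3°C/km): ΔT = -5.3 × 1.2 = -6.36°C → T = -18.04°C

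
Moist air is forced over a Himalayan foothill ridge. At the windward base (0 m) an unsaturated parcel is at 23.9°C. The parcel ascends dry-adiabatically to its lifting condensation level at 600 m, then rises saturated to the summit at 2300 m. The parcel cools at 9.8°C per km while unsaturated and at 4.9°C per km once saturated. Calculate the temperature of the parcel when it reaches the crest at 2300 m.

9.69°C

0 → 600 m (dry, 9.8°C/km): ΔT = -9.8 × 0.6 = -5.88°C → T = 18.02°C
600 → 2300 m (saturated, 4.9°C/km): ΔT = -4.9 × 1.7 = -8.33°C → T = 9.69°C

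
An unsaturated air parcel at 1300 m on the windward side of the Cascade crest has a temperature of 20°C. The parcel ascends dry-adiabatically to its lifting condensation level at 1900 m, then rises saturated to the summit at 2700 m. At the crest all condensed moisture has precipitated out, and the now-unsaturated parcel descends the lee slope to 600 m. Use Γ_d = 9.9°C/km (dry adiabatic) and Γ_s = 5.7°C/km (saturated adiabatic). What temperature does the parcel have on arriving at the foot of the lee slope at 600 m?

30.29°C

1300–1900 m, dry: Δz = 0.6 km ⇒ ΔT = -5.94°C; T = 14.06°C
1900–2700 m, saturated: Δz = 0.8 km ⇒ ΔT = -4.56°C; T = 9.5°C
2700–600 m, dry descent: Δz = 2.1 km ⇒ ΔT = +20.79°C; T = 30.29°C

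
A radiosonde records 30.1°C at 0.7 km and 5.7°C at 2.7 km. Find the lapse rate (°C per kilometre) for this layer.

Γ = −ΔT/Δz = (30.1 − 5.7) / (2700 − 700) m
  = 24.4°C / 2 km = 12.2°C/km

12.2°C/km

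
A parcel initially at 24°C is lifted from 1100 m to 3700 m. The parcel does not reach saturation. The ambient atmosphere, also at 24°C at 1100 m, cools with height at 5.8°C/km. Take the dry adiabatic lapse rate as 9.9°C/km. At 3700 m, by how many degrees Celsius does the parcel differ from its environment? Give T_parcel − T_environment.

Parcel:
  From 1100 m to 3700 m (dry): cools by 9.9 × 2.6 = 25.74°C, giving -1.74°C.
Environment:
  From 1100 m to 3700 m (environment): cools by 5.8 × 2.6 = 15.08°C, giving 8.92°C.
T_parcel − T_env = -1.74 − 8.92 = -10.66°C

-10.66°C (parcel cooler than environment)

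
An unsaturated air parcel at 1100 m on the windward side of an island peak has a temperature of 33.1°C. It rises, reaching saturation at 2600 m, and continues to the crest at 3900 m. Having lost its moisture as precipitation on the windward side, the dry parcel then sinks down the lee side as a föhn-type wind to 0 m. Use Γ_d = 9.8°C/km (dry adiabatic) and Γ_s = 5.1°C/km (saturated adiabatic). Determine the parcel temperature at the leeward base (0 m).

1100–2600 m, dry: Δz = 1.5 km ⇒ ΔT = -14.7°C; T = 18.4°C
2600–3900 m, saturated: Δz = 1.3 km ⇒ ΔT = -6.63°C; T = 11.77°C
3900–0 m, dry descent: Δz = 3.9 km ⇒ ΔT = +38.22°C; T = 49.99°C

49.99°C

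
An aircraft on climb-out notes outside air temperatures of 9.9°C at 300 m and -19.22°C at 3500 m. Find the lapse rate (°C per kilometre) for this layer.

Γ = −ΔT/Δz = (9.9 − (-19.22)) / (3500 − 300) m
  = 29.12°C / 3.2 km = 9.1°C/km

9.1°C/km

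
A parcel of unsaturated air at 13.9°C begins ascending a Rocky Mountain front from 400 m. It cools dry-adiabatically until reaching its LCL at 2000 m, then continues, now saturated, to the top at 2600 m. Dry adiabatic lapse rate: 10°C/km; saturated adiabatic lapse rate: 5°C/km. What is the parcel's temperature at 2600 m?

Dry to 2000 m: -10 × 1.6 km = -16°C, so T = -2.1°C.
Saturated to 2600 m: -5 × 0.6 km = -3°C, so T = -5.1°C.

-5.1°C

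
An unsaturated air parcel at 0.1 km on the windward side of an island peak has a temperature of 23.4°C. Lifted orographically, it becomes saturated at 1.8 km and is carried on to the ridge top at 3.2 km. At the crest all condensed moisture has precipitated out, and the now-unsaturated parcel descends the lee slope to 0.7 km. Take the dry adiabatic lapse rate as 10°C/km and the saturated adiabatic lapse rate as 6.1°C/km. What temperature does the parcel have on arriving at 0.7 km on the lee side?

From 100 m to 1800 m (dry): cools by 10 × 1.7 = 17°C, giving 6.4°C.
From 1800 m to 3200 m (saturated): cools by 6.1 × 1.4 = 8.54°C, giving -2.14°C.
From 3200 m to 700 m (dry descent): warms by 10 × 2.5 = 25°C, giving 22.86°C.

22.86°C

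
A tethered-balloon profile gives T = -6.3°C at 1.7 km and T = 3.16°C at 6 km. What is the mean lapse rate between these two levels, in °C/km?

-2.2°C/km

Γ = −ΔT/Δz = (-6.3 − 3.16) / (6000 − 1700) m
  = -9.46°C / 4.3 km = -2.2°C/km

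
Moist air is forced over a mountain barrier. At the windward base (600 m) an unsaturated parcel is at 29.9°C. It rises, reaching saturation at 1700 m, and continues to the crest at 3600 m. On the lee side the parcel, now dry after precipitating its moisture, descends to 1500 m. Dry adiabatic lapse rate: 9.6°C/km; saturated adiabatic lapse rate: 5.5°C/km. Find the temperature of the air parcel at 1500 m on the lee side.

600–1700 m, dry: Δz = 1.1 km ⇒ ΔT = -10.56°C; T = 19.34°C
1700–3600 m, saturated: Δz = 1.9 km ⇒ ΔT = -10.45°C; T = 8.89°C
3600–1500 m, dry descent: Δz = 2.1 km ⇒ ΔT = +20.16°C; T = 29.05°C

29.05°C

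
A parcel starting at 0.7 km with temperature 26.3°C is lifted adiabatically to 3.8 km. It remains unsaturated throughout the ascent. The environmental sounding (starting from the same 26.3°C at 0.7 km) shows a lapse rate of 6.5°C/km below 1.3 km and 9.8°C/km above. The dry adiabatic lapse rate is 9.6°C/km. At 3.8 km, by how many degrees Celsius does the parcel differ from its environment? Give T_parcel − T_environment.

Parcel:
  700 → 3800 m (dry, 9.6°C/km): ΔT = -9.6 × 3.1 = -29.76°C → T = -3.46°C
Environment:
  700 → 1300 m (environment, lower layer, 6.5°C/km): ΔT = -6.5 × 0.6 = -3.9°C → T = 22.4°C
  1300 → 3800 m (environment, upper layer, 9.8°C/km): ΔT = -9.8 × 2.5 = -24.5°C → T = -2.1°C
T_parcel − T_env = -3.46 − (-2.1) = -1.36°C

-1.36°C (parcel cooler than environment)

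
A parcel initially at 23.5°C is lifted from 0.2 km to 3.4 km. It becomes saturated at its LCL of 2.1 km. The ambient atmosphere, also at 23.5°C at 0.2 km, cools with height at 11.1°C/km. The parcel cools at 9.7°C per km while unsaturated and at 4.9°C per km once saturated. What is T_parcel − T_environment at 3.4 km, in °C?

Parcel:
  200 → 2100 m (dry, 9.7°C/km): ΔT = -9.7 × 1.9 = -18.43°C → T = 5.07°C
  2100 → 3400 m (saturated, 4.9°C/km): ΔT = -4.9 × 1.3 = -6.37°C → T = -1.3°C
Environment:
  200 → 3400 m (environment, 11.1°C/km): ΔT = -11.1 × 3.2 = -35.52°C → T = -12.02°C
T_parcel − T_env = -1.3 − (-12.02) = +10.72°C

+10.72°C (parcel warmer than environment)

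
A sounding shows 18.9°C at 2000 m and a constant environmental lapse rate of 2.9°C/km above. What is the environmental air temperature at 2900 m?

16.29°C

2000 → 2900 m (environmental, 2.9°C/km): ΔT = -2.9 × 0.9 = -2.61°C → T = 16.29°C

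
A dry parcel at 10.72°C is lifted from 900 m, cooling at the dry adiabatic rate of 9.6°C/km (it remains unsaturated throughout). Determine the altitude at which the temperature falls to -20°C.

4100 m

Height above start = (10.72 − (-20)) / 9.6 = 3.2 km
Altitude = 900 m + 3200 m = 4100 m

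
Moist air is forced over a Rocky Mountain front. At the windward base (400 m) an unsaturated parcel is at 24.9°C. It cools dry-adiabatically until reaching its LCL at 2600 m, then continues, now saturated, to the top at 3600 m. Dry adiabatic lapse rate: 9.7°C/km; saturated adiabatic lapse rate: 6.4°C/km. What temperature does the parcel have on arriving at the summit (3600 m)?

400–2600 m, dry: Δz = 2.2 km ⇒ ΔT = -21.34°C; T = 3.56°C
2600–3600 m, saturated: Δz = 1 km ⇒ ΔT = -6.4°C; T = -2.84°C

-2.84°C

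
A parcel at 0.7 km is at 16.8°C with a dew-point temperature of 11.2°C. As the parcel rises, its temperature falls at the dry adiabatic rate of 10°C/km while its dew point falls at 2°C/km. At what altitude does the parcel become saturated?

1.4 km

T and T_d converge at 10 − 2 = 8°C per km
Height above start = (16.8 − 11.2) / 8 = 0.7 km
LCL altitude = 700 m + 700 m = 1400 m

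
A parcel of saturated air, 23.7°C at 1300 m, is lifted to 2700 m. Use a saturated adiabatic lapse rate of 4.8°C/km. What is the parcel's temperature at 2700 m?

16.98°C

1300 → 2700 m (saturated adiabatic, 4.8°C/km): ΔT = -4.8 × 1.4 = -6.72°C → T = 16.98°C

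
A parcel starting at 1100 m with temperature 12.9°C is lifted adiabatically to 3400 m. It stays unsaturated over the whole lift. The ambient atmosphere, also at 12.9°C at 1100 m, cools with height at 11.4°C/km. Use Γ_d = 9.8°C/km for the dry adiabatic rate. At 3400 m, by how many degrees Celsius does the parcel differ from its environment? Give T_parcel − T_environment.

Parcel:
  From 1100 m to 3400 m (dry): cools by 9.8 × 2.3 = 22.54°C, giving -9.64°C.
Environment:
  From 1100 m to 3400 m (environment): cools by 11.4 × 2.3 = 26.22°C, giving -13.32°C.
T_parcel − T_env = -9.64 − (-13.32) = +3.68°C

+3.68°C (parcel warmer than environment)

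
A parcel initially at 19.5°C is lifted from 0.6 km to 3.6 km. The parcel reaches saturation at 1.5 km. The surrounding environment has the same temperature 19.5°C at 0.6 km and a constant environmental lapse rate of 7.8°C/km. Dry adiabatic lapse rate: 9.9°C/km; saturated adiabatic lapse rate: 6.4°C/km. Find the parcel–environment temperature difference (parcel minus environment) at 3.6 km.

Parcel:
  600 → 1500 m (dry, 9.9°C/km): ΔT = -9.9 × 0.9 = -8.91°C → T = 10.59°C
  1500 → 3600 m (saturated, 6.4°C/km): ΔT = -6.4 × 2.1 = -13.44°C → T = -2.85°C
Environment:
  600 → 3600 m (environment, 7.8°C/km): ΔT = -7.8 × 3 = -23.4°C → T = -3.9°C
T_parcel − T_env = -2.85 − (-3.9) = +1.05°C

+1.05°C (parcel warmer than environment)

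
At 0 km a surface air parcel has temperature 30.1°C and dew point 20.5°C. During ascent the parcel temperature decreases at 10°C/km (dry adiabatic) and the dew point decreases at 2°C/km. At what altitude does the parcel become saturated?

1.2 km

T and T_d converge at 10 − 2 = 8°C per km
Height above start = (30.1 − 20.5) / 8 = 1.2 km
LCL altitude = 0 m + 1200 m = 1200 m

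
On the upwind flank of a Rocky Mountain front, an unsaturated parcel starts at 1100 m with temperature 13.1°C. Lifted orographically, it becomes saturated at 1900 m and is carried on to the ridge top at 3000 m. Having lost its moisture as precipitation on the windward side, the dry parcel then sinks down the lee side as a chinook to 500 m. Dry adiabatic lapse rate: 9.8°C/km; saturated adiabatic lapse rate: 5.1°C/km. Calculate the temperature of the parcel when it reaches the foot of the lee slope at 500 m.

1100–1900 m, dry: Δz = 0.8 km ⇒ ΔT = -7.84°C; T = 5.26°C
1900–3000 m, saturated: Δz = 1.1 km ⇒ ΔT = -5.61°C; T = -0.35°C
3000–500 m, dry descent: Δz = 2.5 km ⇒ ΔT = +24.5°C; T = 24.15°C

24.15°C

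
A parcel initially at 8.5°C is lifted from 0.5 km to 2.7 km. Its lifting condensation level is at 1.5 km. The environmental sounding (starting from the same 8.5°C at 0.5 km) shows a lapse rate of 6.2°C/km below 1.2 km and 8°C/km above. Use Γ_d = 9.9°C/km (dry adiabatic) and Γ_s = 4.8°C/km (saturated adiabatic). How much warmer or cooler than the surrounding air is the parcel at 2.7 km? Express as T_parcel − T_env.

Parcel:
  Dry to 1500 m: -9.9 × 1 km = -9.9°C, so T = -1.4°C.
  Saturated to 2700 m: -4.8 × 1.2 km = -5.76°C, so T = -7.16°C.
Environment:
  Environment, lower layer to 1200 m: -6.2 × 0.7 km = -4.34°C, so T = 4.16°C.
  Environment, upper layer to 2700 m: -8 × 1.5 km = -12°C, so T = -7.84°C.
T_parcel − T_env = -7.16 − (-7.84) = +0.68°C

+0.68°C (parcel warmer than environment)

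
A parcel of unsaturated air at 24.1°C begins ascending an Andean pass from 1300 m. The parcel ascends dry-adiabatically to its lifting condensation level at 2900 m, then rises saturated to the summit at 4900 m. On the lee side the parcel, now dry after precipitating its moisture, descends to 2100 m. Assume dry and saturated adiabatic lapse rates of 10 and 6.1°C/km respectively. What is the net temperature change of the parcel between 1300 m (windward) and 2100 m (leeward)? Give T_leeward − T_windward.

-0.2°C

1300 → 2900 m (dry, 10°C/km): ΔT = -10 × 1.6 = -16°C → T = 8.1°C
2900 → 4900 m (saturated, 6.1°C/km): ΔT = -6.1 × 2 = -12.2°C → T = -4.1°C
4900 → 2100 m (dry descent, 10°C/km): ΔT = +10 × 2.8 = +28°C → T = 23.9°C
Net change vs windward start: 23.9 − 24.1 = -0.2°C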